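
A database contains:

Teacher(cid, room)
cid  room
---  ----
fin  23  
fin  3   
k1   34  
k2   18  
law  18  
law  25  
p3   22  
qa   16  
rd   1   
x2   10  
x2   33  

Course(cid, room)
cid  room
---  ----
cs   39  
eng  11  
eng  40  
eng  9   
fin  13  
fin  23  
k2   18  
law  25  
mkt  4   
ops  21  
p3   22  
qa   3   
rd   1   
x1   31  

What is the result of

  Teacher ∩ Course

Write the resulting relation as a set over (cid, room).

{(fin, 23), (k2, 18), (law, 25), (p3, 22), (rd, 1)}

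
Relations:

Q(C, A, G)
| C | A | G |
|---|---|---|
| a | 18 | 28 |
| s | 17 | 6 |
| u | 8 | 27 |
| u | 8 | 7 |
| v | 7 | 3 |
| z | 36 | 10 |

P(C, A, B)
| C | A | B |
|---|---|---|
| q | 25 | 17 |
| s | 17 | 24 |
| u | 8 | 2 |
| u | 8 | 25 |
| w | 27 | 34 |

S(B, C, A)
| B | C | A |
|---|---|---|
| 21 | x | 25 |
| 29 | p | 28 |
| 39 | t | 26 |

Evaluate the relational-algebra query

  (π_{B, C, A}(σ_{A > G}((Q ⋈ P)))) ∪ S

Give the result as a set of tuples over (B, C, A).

{(2, u, 8), (21, x, 25), (24, s, 17), (25, u, 8), (29, p, 28), (39, t, 26)}

Joining Q and P on C, A yields {(s, 17, 6, 24), (u, 8, 27, 2), (u, 8, 27, 25), (u, 8, 7, 2), (u, 8, 7, 25)}.
Filtering on A > G leaves {(s, 17, 6, 24), (u, 8, 7, 2), (u, 8, 7, 25)}.
π[B, C, A]: project onto (B, C, A) → {(2, u, 8), (24, s, 17), (25, u, 8)}
Taking the union: {(2, u, 8), (21, x, 25), (24, s, 17), (25, u, 8), (29, p, 28), (39, t, 26)}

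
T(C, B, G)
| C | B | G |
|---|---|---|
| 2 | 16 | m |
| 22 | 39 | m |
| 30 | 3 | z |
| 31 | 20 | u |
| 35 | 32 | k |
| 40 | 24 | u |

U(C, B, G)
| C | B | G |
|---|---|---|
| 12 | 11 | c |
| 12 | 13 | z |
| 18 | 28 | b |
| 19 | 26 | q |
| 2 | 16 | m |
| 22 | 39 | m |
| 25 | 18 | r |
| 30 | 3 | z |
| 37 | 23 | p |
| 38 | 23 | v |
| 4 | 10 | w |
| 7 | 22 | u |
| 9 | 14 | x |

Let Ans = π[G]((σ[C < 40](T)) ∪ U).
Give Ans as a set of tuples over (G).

{b, c, k, m, p, q, r, u, v, w, x, z}

Selection C < 40: {(2, 16, m), (22, 39, m), (30, 3, z), (31, 20, u), (35, 32, k)}
Taking the union: {(12, 11, c), (12, 13, z), (18, 28, b), (19, 26, q), (2, 16, m), (22, 39, m), (25, 18, r), (30, 3, z), (31, 20, u), (35, 32, k), (37, 23, p), (38, 23, v), (4, 10, w), (7, 22, u), (9, 14, x)}
π[G]: project onto (G) (3 duplicate(s) eliminated) → {b, c, k, m, p, q, r, u, v, w, x, z}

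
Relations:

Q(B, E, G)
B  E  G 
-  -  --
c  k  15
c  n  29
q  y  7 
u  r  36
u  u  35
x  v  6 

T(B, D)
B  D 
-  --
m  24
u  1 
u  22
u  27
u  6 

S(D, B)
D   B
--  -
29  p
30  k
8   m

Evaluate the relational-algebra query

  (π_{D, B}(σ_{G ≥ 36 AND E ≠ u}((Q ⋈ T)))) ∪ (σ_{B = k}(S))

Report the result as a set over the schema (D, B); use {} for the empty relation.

{(1, u), (22, u), (27, u), (30, k), (6, u)}

Q ⋈ T (natural join on B): {(u, r, 36, 1), (u, r, 36, 22), (u, r, 36, 27), (u, r, 36, 6), (u, u, 35, 1), (u, u, 35, 22), (u, u, 35, 27), (u, u, 35, 6)}
Filtering on G ≥ 36 AND E ≠ u leaves {(u, r, 36, 1), (u, r, 36, 22), (u, r, 36, 27), (u, r, 36, 6)}.
π[D, B]: project onto (D, B) → {(1, u), (22, u), (27, u), (6, u)}
Filtering on B = k leaves {(30, k)}.
Set union of the two operands is {(1, u), (22, u), (27, u), (30, k), (6, u)}.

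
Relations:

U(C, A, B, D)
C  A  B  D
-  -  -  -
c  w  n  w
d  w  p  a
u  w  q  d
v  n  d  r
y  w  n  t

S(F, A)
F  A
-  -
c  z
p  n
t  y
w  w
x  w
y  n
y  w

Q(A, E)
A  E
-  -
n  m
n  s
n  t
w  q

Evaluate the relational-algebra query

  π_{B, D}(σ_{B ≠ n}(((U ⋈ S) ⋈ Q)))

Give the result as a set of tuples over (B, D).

{(d, r), (p, a), (q, d)}

Natural join on A: {(c, w, n, w, w), (c, w, n, w, x), (c, w, n, w, y), (d, w, p, a, w), (d, w, p, a, x), (d, w, p, a, y), (u, w, q, d, w), (u, w, q, d, x), (u, w, q, d, y), (v, n, d, r, p), (v, n, d, r, y), (y, w, n, t, w), (y, w, n, t, x), (y, w, n, t, y)}
Natural join on A: {(c, w, n, w, w, q), (c, w, n, w, x, q), (c, w, n, w, y, q), (d, w, p, a, w, q), (d, w, p, a, x, q), (d, w, p, a, y, q), (u, w, q, d, w, q), (u, w, q, d, x, q), (u, w, q, d, y, q), (v, n, d, r, p, m), (v, n, d, r, p, s), (v, n, d, r, p, t), (v, n, d, r, y, m), (v, n, d, r, y, s), (v, n, d, r, y, t), (y, w, n, t, w, q), (y, w, n, t, x, q), (y, w, n, t, y, q)}
Apply σ_{B ≠ n}; surviving tuples: {(d, w, p, a, w, q), (d, w, p, a, x, q), (d, w, p, a, y, q), (u, w, q, d, w, q), (u, w, q, d, x, q), (u, w, q, d, y, q), (v, n, d, r, p, m), (v, n, d, r, p, s), (v, n, d, r, p, t), (v, n, d, r, y, m), (v, n, d, r, y, s), (v, n, d, r, y, t)}
π_{B, D} gives {(d, r), (p, a), (q, d)} (9 duplicate(s) eliminated).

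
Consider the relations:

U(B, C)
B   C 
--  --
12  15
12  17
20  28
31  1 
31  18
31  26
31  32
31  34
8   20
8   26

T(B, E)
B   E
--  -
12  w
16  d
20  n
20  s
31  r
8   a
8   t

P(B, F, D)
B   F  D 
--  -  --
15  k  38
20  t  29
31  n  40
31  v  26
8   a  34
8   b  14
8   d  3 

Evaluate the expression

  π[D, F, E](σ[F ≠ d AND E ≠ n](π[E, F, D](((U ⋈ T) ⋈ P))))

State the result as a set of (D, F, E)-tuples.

{(14, b, a), (14, b, t), (26, v, r), (29, t, s), (34, a, a), (34, a, t), (40, n, r)}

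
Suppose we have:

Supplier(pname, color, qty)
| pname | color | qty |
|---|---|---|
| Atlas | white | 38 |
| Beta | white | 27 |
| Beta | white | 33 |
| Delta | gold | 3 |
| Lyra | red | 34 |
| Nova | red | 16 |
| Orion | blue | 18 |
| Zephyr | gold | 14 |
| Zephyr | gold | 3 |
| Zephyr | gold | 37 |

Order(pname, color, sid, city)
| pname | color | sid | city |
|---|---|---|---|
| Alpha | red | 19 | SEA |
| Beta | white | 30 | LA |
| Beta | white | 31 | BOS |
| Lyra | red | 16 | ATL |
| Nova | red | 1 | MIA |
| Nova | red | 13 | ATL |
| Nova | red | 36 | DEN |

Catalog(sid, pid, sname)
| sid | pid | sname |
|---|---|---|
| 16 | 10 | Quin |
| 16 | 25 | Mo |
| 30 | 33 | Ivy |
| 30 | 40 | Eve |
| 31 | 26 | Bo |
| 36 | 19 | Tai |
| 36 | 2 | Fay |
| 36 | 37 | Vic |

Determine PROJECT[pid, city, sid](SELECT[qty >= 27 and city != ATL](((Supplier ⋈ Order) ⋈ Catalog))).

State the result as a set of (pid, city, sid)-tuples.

{(26, BOS, 31), (33, LA, 30), (40, LA, 30)}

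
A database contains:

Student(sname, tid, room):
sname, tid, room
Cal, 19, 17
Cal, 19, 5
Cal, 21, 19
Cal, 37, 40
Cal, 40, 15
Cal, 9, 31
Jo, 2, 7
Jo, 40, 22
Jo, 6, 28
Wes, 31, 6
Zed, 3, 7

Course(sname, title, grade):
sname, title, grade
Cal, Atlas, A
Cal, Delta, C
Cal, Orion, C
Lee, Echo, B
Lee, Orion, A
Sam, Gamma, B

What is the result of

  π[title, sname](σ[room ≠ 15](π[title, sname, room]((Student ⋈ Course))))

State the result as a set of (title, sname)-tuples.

{(Atlas, Cal), (Delta, Cal), (Orion, Cal)}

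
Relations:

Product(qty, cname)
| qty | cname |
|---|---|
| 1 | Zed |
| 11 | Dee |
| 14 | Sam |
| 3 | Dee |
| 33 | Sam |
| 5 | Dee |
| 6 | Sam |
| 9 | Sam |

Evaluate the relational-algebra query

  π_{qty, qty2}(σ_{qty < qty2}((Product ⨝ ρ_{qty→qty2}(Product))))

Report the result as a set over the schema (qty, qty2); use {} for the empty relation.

{(14, 33), (3, 11), (3, 5), (5, 11), (6, 14), (6, 33), (6, 9), (9, 14), (9, 33)}

ρ[qty→qty2]: schema becomes (qty2, cname); tuples unchanged.
Joining Product and ρ_{qty→qty2}(Product) on cname yields {(1, Zed, 1), (11, Dee, 11), (11, Dee, 3), (11, Dee, 5), (14, Sam, 14), (14, Sam, 33), (14, Sam, 6), (14, Sam, 9), (3, Dee, 11), (3, Dee, 3), (3, Dee, 5), (33, Sam, 14), (33, Sam, 33), (33, Sam, 6), (33, Sam, 9), (5, Dee, 11), (5, Dee, 3), (5, Dee, 5), (6, Sam, 14), (6, Sam, 33), (6, Sam, 6), (6, Sam, 9), (9, Sam, 14), (9, Sam, 33), (9, Sam, 6), (9, Sam, 9)}.
Selection qty < qty2: {(14, Sam, 33), (3, Dee, 11), (3, Dee, 5), (5, Dee, 11), (6, Sam, 14), (6, Sam, 33), (6, Sam, 9), (9, Sam, 14), (9, Sam, 33)}
Projecting to qty, qty2: {(14, 33), (3, 11), (3, 5), (5, 11), (6, 14), (6, 33), (6, 9), (9, 14), (9, 33)}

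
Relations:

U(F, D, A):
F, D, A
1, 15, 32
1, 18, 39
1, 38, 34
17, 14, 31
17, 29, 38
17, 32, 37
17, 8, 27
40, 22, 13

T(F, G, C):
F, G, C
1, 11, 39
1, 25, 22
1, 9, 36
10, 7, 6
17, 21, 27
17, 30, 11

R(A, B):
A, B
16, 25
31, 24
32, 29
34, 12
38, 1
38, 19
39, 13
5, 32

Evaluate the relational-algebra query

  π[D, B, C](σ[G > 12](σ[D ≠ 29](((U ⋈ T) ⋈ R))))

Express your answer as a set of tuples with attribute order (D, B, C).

{(14, 24, 11), (14, 24, 27), (15, 29, 22), (18, 13, 22), (38, 12, 22)}

Natural join on F: {(1, 15, 32, 11, 39), (1, 15, 32, 25, 22), (1, 15, 32, 9, 36), (1, 18, 39, 11, 39), (1, 18, 39, 25, 22), (1, 18, 39, 9, 36), (1, 38, 34, 11, 39), (1, 38, 34, 25, 22), (1, 38, 34, 9, 36), (17, 14, 31, 21, 27), (17, 14, 31, 30, 11), (17, 29, 38, 21, 27), (17, 29, 38, 30, 11), (17, 32, 37, 21, 27), (17, 32, 37, 30, 11), (17, 8, 27, 21, 27), (17, 8, 27, 30, 11)}
Natural join on A: {(1, 15, 32, 11, 39, 29), (1, 15, 32, 25, 22, 29), (1, 15, 32, 9, 36, 29), (1, 18, 39, 11, 39, 13), (1, 18, 39, 25, 22, 13), (1, 18, 39, 9, 36, 13), (1, 38, 34, 11, 39, 12), (1, 38, 34, 25, 22, 12), (1, 38, 34, 9, 36, 12), (17, 14, 31, 21, 27, 24), (17, 14, 31, 30, 11, 24), (17, 29, 38, 21, 27, 1), (17, 29, 38, 21, 27, 19), (17, 29, 38, 30, 11, 1), (17, 29, 38, 30, 11, 19)}
σ[D ≠ 29]: keep tuples satisfying D ≠ 29 → {(1, 15, 32, 11, 39, 29), (1, 15, 32, 25, 22, 29), (1, 15, 32, 9, 36, 29), (1, 18, 39, 11, 39, 13), (1, 18, 39, 25, 22, 13), (1, 18, 39, 9, 36, 13), (1, 38, 34, 11, 39, 12), (1, 38, 34, 25, 22, 12), (1, 38, 34, 9, 36, 12), (17, 14, 31, 21, 27, 24), (17, 14, 31, 30, 11, 24)}
σ[G > 12]: keep tuples satisfying G > 12 → {(1, 15, 32, 25, 22, 29), (1, 18, 39, 25, 22, 13), (1, 38, 34, 25, 22, 12), (17, 14, 31, 21, 27, 24), (17, 14, 31, 30, 11, 24)}
π_{D, B, C} gives {(14, 24, 11), (14, 24, 27), (15, 29, 22), (18, 13, 22), (38, 12, 22)}.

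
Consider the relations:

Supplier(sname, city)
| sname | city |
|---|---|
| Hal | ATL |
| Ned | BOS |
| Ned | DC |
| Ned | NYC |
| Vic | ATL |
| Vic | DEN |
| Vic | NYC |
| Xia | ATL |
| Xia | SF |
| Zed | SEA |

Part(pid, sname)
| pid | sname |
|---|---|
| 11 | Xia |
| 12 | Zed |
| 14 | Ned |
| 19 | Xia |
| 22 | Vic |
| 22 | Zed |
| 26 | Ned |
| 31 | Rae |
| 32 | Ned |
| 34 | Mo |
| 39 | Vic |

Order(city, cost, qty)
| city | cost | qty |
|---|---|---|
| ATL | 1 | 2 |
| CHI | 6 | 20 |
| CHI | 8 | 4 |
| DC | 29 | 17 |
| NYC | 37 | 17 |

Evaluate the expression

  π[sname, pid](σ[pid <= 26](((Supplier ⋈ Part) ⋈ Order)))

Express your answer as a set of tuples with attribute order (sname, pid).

{(Ned, 14), (Ned, 26), (Vic, 22), (Xia, 11), (Xia, 19)}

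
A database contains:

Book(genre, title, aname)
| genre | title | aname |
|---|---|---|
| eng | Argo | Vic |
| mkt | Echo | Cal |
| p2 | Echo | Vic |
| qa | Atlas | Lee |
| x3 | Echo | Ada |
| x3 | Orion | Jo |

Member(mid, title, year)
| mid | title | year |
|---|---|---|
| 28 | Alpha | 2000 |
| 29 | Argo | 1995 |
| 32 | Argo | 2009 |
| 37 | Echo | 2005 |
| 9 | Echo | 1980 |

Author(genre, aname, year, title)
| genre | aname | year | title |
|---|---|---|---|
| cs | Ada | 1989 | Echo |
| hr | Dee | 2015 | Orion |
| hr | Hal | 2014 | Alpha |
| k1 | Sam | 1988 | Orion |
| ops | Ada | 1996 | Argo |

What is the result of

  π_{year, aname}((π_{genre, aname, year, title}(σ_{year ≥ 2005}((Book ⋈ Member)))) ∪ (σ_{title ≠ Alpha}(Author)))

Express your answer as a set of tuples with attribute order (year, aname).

{(1988, Sam), (1989, Ada), (1996, Ada), (2005, Ada), (2005, Cal), (2005, Vic), (2009, Vic), (2015, Dee)}

Book ⋈ Member (natural join on title): {(eng, Argo, Vic, 29, 1995), (eng, Argo, Vic, 32, 2009), (mkt, Echo, Cal, 37, 2005), (mkt, Echo, Cal, 9, 1980), (p2, Echo, Vic, 37, 2005), (p2, Echo, Vic, 9, 1980), (x3, Echo, Ada, 37, 2005), (x3, Echo, Ada, 9, 1980)}
Filtering on year ≥ 2005 leaves {(eng, Argo, Vic, 32, 2009), (mkt, Echo, Cal, 37, 2005), (p2, Echo, Vic, 37, 2005), (x3, Echo, Ada, 37, 2005)}.
Projecting to genre, aname, year, title: {(eng, Vic, 2009, Argo), (mkt, Cal, 2005, Echo), (p2, Vic, 2005, Echo), (x3, Ada, 2005, Echo)}
Filtering on title ≠ Alpha leaves {(cs, Ada, 1989, Echo), (hr, Dee, 2015, Orion), (k1, Sam, 1988, Orion), (ops, Ada, 1996, Argo)}.
Set union of the two operands is {(cs, Ada, 1989, Echo), (eng, Vic, 2009, Argo), (hr, Dee, 2015, Orion), (k1, Sam, 1988, Orion), (mkt, Cal, 2005, Echo), (ops, Ada, 1996, Argo), (p2, Vic, 2005, Echo), (x3, Ada, 2005, Echo)}.
Projecting to year, aname: {(1988, Sam), (1989, Ada), (1996, Ada), (2005, Ada), (2005, Cal), (2005, Vic), (2009, Vic), (2015, Dee)}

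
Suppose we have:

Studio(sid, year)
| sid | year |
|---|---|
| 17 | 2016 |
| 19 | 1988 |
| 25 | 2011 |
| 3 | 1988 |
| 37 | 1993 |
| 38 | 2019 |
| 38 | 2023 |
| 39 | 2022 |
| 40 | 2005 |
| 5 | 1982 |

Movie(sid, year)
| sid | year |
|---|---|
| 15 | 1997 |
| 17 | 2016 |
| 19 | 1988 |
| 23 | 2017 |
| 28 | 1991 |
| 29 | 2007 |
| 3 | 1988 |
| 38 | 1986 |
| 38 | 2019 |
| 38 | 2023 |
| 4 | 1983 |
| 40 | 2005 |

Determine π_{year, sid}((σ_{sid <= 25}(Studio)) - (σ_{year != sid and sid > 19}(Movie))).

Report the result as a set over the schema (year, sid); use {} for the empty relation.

{(1982, 5), (1988, 19), (1988, 3), (2011, 25), (2016, 17)}

Selection sid <= 25: {(17, 2016), (19, 1988), (25, 2011), (3, 1988), (5, 1982)}
Selection year != sid and sid > 19: {(23, 2017), (28, 1991), (29, 2007), (38, 1986), (38, 2019), (38, 2023), (40, 2005)}
Taking the difference: {(17, 2016), (19, 1988), (25, 2011), (3, 1988), (5, 1982)}
π_{year, sid} gives {(1982, 5), (1988, 19), (1988, 3), (2011, 25), (2016, 17)}.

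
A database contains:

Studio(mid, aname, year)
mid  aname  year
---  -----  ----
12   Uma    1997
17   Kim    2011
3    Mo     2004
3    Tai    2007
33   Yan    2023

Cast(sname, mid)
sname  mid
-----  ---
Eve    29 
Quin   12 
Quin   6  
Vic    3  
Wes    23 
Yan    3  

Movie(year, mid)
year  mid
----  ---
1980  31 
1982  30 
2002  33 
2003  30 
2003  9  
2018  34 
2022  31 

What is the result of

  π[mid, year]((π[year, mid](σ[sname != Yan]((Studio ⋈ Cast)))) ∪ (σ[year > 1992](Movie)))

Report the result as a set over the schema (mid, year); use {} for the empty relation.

Studio ⋈ Cast (natural join on mid): {(12, Uma, 1997, Quin), (3, Mo, 2004, Vic), (3, Mo, 2004, Yan), (3, Tai, 2007, Vic), (3, Tai, 2007, Yan)}
Apply σ_{sname != Yan}; surviving tuples: {(12, Uma, 1997, Quin), (3, Mo, 2004, Vic), (3, Tai, 2007, Vic)}
Keep only column(s) year, mid: {(1997, 12), (2004, 3), (2007, 3)}
Apply σ_{year > 1992}; surviving tuples: {(2002, 33), (2003, 30), (2003, 9), (2018, 34), (2022, 31)}
Union: {(1997, 12), (2004, 3), (2007, 3)} with {(2002, 33), (2003, 30), (2003, 9), (2018, 34), (2022, 31)} → {(1997, 12), (2002, 33), (2003, 30), (2003, 9), (2004, 3), (2007, 3), (2018, 34), (2022, 31)}
Keep only column(s) mid, year: {(12, 1997), (3, 2004), (3, 2007), (30, 2003), (31, 2022), (33, 2002), (34, 2018), (9, 2003)}

{(12, 1997), (3, 2004), (3, 2007), (30, 2003), (31, 2022), (33, 2002), (34, 2018), (9, 2003)}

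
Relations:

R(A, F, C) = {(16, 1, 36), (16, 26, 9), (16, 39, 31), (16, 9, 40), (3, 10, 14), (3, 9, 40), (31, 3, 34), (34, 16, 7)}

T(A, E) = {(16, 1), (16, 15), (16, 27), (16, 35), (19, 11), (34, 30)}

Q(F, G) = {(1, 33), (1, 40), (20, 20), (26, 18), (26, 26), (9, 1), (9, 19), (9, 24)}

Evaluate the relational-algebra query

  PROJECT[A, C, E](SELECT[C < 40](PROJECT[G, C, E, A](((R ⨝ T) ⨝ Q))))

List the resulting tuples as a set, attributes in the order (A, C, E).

Natural join on A: {(16, 1, 36, 1), (16, 1, 36, 15), (16, 1, 36, 27), (16, 1, 36, 35), (16, 26, 9, 1), (16, 26, 9, 15), (16, 26, 9, 27), (16, 26, 9, 35), (16, 39, 31, 1), (16, 39, 31, 15), (16, 39, 31, 27), (16, 39, 31, 35), (16, 9, 40, 1), (16, 9, 40, 15), (16, 9, 40, 27), (16, 9, 40, 35), (34, 16, 7, 30)}
Natural join on F: {(16, 1, 36, 1, 33), (16, 1, 36, 1, 40), (16, 1, 36, 15, 33), (16, 1, 36, 15, 40), (16, 1, 36, 27, 33), (16, 1, 36, 27, 40), (16, 1, 36, 35, 33), (16, 1, 36, 35, 40), (16, 26, 9, 1, 18), (16, 26, 9, 1, 26), (16, 26, 9, 15, 18), (16, 26, 9, 15, 26), (16, 26, 9, 27, 18), (16, 26, 9, 27, 26), (16, 26, 9, 35, 18), (16, 26, 9, 35, 26), (16, 9, 40, 1, 1), (16, 9, 40, 1, 19), (16, 9, 40, 1, 24), (16, 9, 40, 15, 1), (16, 9, 40, 15, 19), (16, 9, 40, 15, 24), (16, 9, 40, 27, 1), (16, 9, 40, 27, 19), (16, 9, 40, 27, 24), (16, 9, 40, 35, 1), (16, 9, 40, 35, 19), (16, 9, 40, 35, 24)}
π_{G, C, E, A} gives {(1, 40, 1, 16), (1, 40, 15, 16), (1, 40, 27, 16), (1, 40, 35, 16), (18, 9, 1, 16), (18, 9, 15, 16), (18, 9, 27, 16), (18, 9, 35, 16), (19, 40, 1, 16), (19, 40, 15, 16), (19, 40, 27, 16), (19, 40, 35, 16), (24, 40, 1, 16), (24, 40, 15, 16), (24, 40, 27, 16), (24, 40, 35, 16), (26, 9, 1, 16), (26, 9, 15, 16), (26, 9, 27, 16), (26, 9, 35, 16), (33, 36, 1, 16), (33, 36, 15, 16), (33, 36, 27, 16), (33, 36, 35, 16), (40, 36, 1, 16), (40, 36, 15, 16), (40, 36, 27, 16), (40, 36, 35, 16)}.
Apply σ_{C < 40}; surviving tuples: {(18, 9, 1, 16), (18, 9, 15, 16), (18, 9, 27, 16), (18, 9, 35, 16), (26, 9, 1, 16), (26, 9, 15, 16), (26, 9, 27, 16), (26, 9, 35, 16), (33, 36, 1, 16), (33, 36, 15, 16), (33, 36, 27, 16), (33, 36, 35, 16), (40, 36, 1, 16), (40, 36, 15, 16), (40, 36, 27, 16), (40, 36, 35, 16)}
π_{A, C, E} gives {(16, 36, 1), (16, 36, 15), (16, 36, 27), (16, 36, 35), (16, 9, 1), (16, 9, 15), (16, 9, 27), (16, 9, 35)} (8 duplicate(s) eliminated).

{(16, 36, 1), (16, 36, 15), (16, 36, 27), (16, 36, 35), (16, 9, 1), (16, 9, 15), (16, 9, 27), (16, 9, 35)}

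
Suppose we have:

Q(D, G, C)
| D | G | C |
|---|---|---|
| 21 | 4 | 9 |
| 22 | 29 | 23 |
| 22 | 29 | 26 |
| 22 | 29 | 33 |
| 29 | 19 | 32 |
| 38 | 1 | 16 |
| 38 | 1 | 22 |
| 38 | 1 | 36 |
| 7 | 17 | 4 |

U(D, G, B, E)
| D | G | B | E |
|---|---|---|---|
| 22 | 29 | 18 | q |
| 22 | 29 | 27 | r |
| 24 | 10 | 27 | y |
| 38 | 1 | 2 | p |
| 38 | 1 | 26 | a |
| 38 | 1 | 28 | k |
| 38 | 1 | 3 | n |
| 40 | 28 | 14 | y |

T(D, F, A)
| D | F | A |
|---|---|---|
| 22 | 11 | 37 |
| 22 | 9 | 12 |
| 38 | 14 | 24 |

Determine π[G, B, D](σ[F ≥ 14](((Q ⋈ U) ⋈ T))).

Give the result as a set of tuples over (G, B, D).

Natural join on D, G: {(22, 29, 23, 18, q), (22, 29, 23, 27, r), (22, 29, 26, 18, q), (22, 29, 26, 27, r), (22, 29, 33, 18, q), (22, 29, 33, 27, r), (38, 1, 16, 2, p), (38, 1, 16, 26, a), (38, 1, 16, 28, k), (38, 1, 16, 3, n), (38, 1, 22, 2, p), (38, 1, 22, 26, a), (38, 1, 22, 28, k), (38, 1, 22, 3, n), (38, 1, 36, 2, p), (38, 1, 36, 26, a), (38, 1, 36, 28, k), (38, 1, 36, 3, n)}
Natural join on D: {(22, 29, 23, 18, q, 11, 37), (22, 29, 23, 18, q, 9, 12), (22, 29, 23, 27, r, 11, 37), (22, 29, 23, 27, r, 9, 12), (22, 29, 26, 18, q, 11, 37), (22, 29, 26, 18, q, 9, 12), (22, 29, 26, 27, r, 11, 37), (22, 29, 26, 27, r, 9, 12), (22, 29, 33, 18, q, 11, 37), (22, 29, 33, 18, q, 9, 12), (22, 29, 33, 27, r, 11, 37), (22, 29, 33, 27, r, 9, 12), (38, 1, 16, 2, p, 14, 24), (38, 1, 16, 26, a, 14, 24), (38, 1, 16, 28, k, 14, 24), (38, 1, 16, 3, n, 14, 24), (38, 1, 22, 2, p, 14, 24), (38, 1, 22, 26, a, 14, 24), (38, 1, 22, 28, k, 14, 24), (38, 1, 22, 3, n, 14, 24), (38, 1, 36, 2, p, 14, 24), (38, 1, 36, 26, a, 14, 24), (38, 1, 36, 28, k, 14, 24), (38, 1, 36, 3, n, 14, 24)}
Selection F ≥ 14: {(38, 1, 16, 2, p, 14, 24), (38, 1, 16, 26, a, 14, 24), (38, 1, 16, 28, k, 14, 24), (38, 1, 16, 3, n, 14, 24), (38, 1, 22, 2, p, 14, 24), (38, 1, 22, 26, a, 14, 24), (38, 1, 22, 28, k, 14, 24), (38, 1, 22, 3, n, 14, 24), (38, 1, 36, 2, p, 14, 24), (38, 1, 36, 26, a, 14, 24), (38, 1, 36, 28, k, 14, 24), (38, 1, 36, 3, n, 14, 24)}
Projecting to G, B, D (8 duplicate(s) eliminated): {(1, 2, 38), (1, 26, 38), (1, 28, 38), (1, 3, 38)}

{(1, 2, 38), (1, 26, 38), (1, 28, 38), (1, 3, 38)}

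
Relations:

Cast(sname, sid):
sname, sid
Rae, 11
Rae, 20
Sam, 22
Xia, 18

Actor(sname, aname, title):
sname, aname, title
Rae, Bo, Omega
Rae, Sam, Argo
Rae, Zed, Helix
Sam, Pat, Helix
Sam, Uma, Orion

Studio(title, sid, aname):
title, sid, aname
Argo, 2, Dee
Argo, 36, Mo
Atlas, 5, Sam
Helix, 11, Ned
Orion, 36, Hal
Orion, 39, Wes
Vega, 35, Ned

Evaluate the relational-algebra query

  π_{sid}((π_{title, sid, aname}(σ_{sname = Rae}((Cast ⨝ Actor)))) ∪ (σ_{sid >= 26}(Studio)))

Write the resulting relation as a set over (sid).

{11, 20, 35, 36, 39}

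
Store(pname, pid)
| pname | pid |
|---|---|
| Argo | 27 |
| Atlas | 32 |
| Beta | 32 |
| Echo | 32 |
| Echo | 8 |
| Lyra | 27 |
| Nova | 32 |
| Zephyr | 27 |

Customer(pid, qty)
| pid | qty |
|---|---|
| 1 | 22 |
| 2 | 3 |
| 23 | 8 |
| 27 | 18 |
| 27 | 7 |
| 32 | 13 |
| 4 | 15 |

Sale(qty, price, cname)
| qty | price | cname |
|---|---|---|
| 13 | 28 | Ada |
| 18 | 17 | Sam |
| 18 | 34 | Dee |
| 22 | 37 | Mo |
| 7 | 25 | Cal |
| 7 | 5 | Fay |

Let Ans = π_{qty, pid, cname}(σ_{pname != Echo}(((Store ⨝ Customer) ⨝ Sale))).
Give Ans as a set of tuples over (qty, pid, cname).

Store ⋈ Customer (natural join on pid): {(Argo, 27, 18), (Argo, 27, 7), (Atlas, 32, 13), (Beta, 32, 13), (Echo, 32, 13), (Lyra, 27, 18), (Lyra, 27, 7), (Nova, 32, 13), (Zephyr, 27, 18), (Zephyr, 27, 7)}
(Store ⨝ Customer) ⋈ Sale (natural join on qty): {(Argo, 27, 18, 17, Sam), (Argo, 27, 18, 34, Dee), (Argo, 27, 7, 25, Cal), (Argo, 27, 7, 5, Fay), (Atlas, 32, 13, 28, Ada), (Beta, 32, 13, 28, Ada), (Echo, 32, 13, 28, Ada), (Lyra, 27, 18, 17, Sam), (Lyra, 27, 18, 34, Dee), (Lyra, 27, 7, 25, Cal), (Lyra, 27, 7, 5, Fay), (Nova, 32, 13, 28, Ada), (Zephyr, 27, 18, 17, Sam), (Zephyr, 27, 18, 34, Dee), (Zephyr, 27, 7, 25, Cal), (Zephyr, 27, 7, 5, Fay)}
Apply σ_{pname != Echo}; surviving tuples: {(Argo, 27, 18, 17, Sam), (Argo, 27, 18, 34, Dee), (Argo, 27, 7, 25, Cal), (Argo, 27, 7, 5, Fay), (Atlas, 32, 13, 28, Ada), (Beta, 32, 13, 28, Ada), (Lyra, 27, 18, 17, Sam), (Lyra, 27, 18, 34, Dee), (Lyra, 27, 7, 25, Cal), (Lyra, 27, 7, 5, Fay), (Nova, 32, 13, 28, Ada), (Zephyr, 27, 18, 17, Sam), (Zephyr, 27, 18, 34, Dee), (Zephyr, 27, 7, 25, Cal), (Zephyr, 27, 7, 5, Fay)}
Projecting to qty, pid, cname (10 duplicate(s) eliminated): {(13, 32, Ada), (18, 27, Dee), (18, 27, Sam), (7, 27, Cal), (7, 27, Fay)}

{(13, 32, Ada), (18, 27, Dee), (18, 27, Sam), (7, 27, Cal), (7, 27, Fay)}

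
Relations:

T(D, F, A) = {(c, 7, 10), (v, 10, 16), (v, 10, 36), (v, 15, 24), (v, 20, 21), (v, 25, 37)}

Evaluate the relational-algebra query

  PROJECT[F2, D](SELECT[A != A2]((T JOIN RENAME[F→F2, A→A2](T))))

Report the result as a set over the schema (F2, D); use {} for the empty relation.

{(10, v), (15, v), (20, v), (25, v)}

ρ[F→F2, A→A2]: schema becomes (D, F2, A2); tuples unchanged.
Joining T and RENAME[F→F2, A→A2](T) on D yields {(c, 7, 10, 7, 10), (v, 10, 16, 10, 16), (v, 10, 16, 10, 36), (v, 10, 16, 15, 24), (v, 10, 16, 20, 21), (v, 10, 16, 25, 37), (v, 10, 36, 10, 16), (v, 10, 36, 10, 36), (v, 10, 36, 15, 24), (v, 10, 36, 20, 21), (v, 10, 36, 25, 37), (v, 15, 24, 10, 16), (v, 15, 24, 10, 36), (v, 15, 24, 15, 24), (v, 15, 24, 20, 21), (v, 15, 24, 25, 37), (v, 20, 21, 10, 16), (v, 20, 21, 10, 36), (v, 20, 21, 15, 24), (v, 20, 21, 20, 21), (v, 20, 21, 25, 37), (v, 25, 37, 10, 16), (v, 25, 37, 10, 36), (v, 25, 37, 15, 24), (v, 25, 37, 20, 21), (v, 25, 37, 25, 37)}.
Apply σ_{A != A2}; surviving tuples: {(v, 10, 16, 10, 36), (v, 10, 16, 15, 24), (v, 10, 16, 20, 21), (v, 10, 16, 25, 37), (v, 10, 36, 10, 16), (v, 10, 36, 15, 24), (v, 10, 36, 20, 21), (v, 10, 36, 25, 37), (v, 15, 24, 10, 16), (v, 15, 24, 10, 36), (v, 15, 24, 20, 21), (v, 15, 24, 25, 37), (v, 20, 21, 10, 16), (v, 20, 21, 10, 36), (v, 20, 21, 15, 24), (v, 20, 21, 25, 37), (v, 25, 37, 10, 16), (v, 25, 37, 10, 36), (v, 25, 37, 15, 24), (v, 25, 37, 20, 21)}
Keep only column(s) F2, D (16 duplicate(s) eliminated): {(10, v), (15, v), (20, v), (25, v)}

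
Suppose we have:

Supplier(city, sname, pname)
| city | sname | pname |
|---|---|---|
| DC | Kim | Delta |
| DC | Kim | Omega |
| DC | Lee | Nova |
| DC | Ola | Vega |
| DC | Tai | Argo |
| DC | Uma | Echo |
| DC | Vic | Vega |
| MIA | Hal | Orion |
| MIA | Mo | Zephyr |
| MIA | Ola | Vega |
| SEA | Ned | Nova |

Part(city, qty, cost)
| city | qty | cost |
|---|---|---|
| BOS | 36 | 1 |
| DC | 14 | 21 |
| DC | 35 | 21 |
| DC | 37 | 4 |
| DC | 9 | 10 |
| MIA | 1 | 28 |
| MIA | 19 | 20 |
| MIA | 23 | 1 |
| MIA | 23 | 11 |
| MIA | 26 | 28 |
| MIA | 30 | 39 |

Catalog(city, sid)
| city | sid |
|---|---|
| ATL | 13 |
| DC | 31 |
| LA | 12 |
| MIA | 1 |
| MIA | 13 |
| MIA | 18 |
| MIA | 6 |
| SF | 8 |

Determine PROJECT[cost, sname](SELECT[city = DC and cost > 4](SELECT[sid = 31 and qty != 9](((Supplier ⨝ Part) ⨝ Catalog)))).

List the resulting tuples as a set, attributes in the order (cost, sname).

{(21, Kim), (21, Lee), (21, Ola), (21, Tai), (21, Uma), (21, Vic)}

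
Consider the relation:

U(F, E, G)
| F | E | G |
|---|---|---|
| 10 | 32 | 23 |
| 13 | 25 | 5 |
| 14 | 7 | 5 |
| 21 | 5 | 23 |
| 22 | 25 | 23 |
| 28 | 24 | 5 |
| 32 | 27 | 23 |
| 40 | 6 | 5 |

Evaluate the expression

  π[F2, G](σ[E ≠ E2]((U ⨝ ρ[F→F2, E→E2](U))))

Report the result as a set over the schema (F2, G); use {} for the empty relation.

{(10, 23), (13, 5), (14, 5), (21, 23), (22, 23), (28, 5), (32, 23), (40, 5)}

ρ[F→F2, E→E2]: schema becomes (F2, E2, G); tuples unchanged.
Joining U and ρ[F→F2, E→E2](U) on G yields {(10, 32, 23, 10, 32), (10, 32, 23, 21, 5), (10, 32, 23, 22, 25), (10, 32, 23, 32, 27), (13, 25, 5, 13, 25), (13, 25, 5, 14, 7), (13, 25, 5, 28, 24), (13, 25, 5, 40, 6), (14, 7, 5, 13, 25), (14, 7, 5, 14, 7), (14, 7, 5, 28, 24), (14, 7, 5, 40, 6), (21, 5, 23, 10, 32), (21, 5, 23, 21, 5), (21, 5, 23, 22, 25), (21, 5, 23, 32, 27), (22, 25, 23, 10, 32), (22, 25, 23, 21, 5), (22, 25, 23, 22, 25), (22, 25, 23, 32, 27), (28, 24, 5, 13, 25), (28, 24, 5, 14, 7), (28, 24, 5, 28, 24), (28, 24, 5, 40, 6), (32, 27, 23, 10, 32), (32, 27, 23, 21, 5), (32, 27, 23, 22, 25), (32, 27, 23, 32, 27), (40, 6, 5, 13, 25), (40, 6, 5, 14, 7), (40, 6, 5, 28, 24), (40, 6, 5, 40, 6)}.
Filtering on E ≠ E2 leaves {(10, 32, 23, 21, 5), (10, 32, 23, 22, 25), (10, 32, 23, 32, 27), (13, 25, 5, 14, 7), (13, 25, 5, 28, 24), (13, 25, 5, 40, 6), (14, 7, 5, 13, 25), (14, 7, 5, 28, 24), (14, 7, 5, 40, 6), (21, 5, 23, 10, 32), (21, 5, 23, 22, 25), (21, 5, 23, 32, 27), (22, 25, 23, 10, 32), (22, 25, 23, 21, 5), (22, 25, 23, 32, 27), (28, 24, 5, 13, 25), (28, 24, 5, 14, 7), (28, 24, 5, 40, 6), (32, 27, 23, 10, 32), (32, 27, 23, 21, 5), (32, 27, 23, 22, 25), (40, 6, 5, 13, 25), (40, 6, 5, 14, 7), (40, 6, 5, 28, 24)}.
Projecting to F2, G (16 duplicate(s) eliminated): {(10, 23), (13, 5), (14, 5), (21, 23), (22, 23), (28, 5), (32, 23), (40, 5)}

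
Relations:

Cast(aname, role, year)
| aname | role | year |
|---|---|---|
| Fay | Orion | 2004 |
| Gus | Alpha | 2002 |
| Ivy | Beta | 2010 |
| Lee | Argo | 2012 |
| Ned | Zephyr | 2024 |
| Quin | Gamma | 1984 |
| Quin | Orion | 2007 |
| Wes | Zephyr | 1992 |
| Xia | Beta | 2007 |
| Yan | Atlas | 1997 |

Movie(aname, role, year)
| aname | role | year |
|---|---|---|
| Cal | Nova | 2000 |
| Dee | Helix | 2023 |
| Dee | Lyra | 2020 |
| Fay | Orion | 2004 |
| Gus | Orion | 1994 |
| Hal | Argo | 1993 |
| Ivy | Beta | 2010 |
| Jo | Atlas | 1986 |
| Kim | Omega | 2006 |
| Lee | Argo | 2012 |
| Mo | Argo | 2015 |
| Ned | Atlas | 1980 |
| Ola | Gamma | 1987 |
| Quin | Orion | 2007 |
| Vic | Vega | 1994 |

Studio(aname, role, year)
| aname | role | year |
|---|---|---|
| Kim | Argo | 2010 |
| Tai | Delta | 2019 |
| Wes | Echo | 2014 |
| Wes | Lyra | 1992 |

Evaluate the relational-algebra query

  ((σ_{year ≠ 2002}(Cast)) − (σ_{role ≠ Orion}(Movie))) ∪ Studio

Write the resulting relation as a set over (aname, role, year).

Filtering on year ≠ 2002 leaves {(Fay, Orion, 2004), (Ivy, Beta, 2010), (Lee, Argo, 2012), (Ned, Zephyr, 2024), (Quin, Gamma, 1984), (Quin, Orion, 2007), (Wes, Zephyr, 1992), (Xia, Beta, 2007), (Yan, Atlas, 1997)}.
Filtering on role ≠ Orion leaves {(Cal, Nova, 2000), (Dee, Helix, 2023), (Dee, Lyra, 2020), (Hal, Argo, 1993), (Ivy, Beta, 2010), (Jo, Atlas, 1986), (Kim, Omega, 2006), (Lee, Argo, 2012), (Mo, Argo, 2015), (Ned, Atlas, 1980), (Ola, Gamma, 1987), (Vic, Vega, 1994)}.
Set difference of the two operands is {(Fay, Orion, 2004), (Ned, Zephyr, 2024), (Quin, Gamma, 1984), (Quin, Orion, 2007), (Wes, Zephyr, 1992), (Xia, Beta, 2007), (Yan, Atlas, 1997)}.
Set union of the two operands is {(Fay, Orion, 2004), (Kim, Argo, 2010), (Ned, Zephyr, 2024), (Quin, Gamma, 1984), (Quin, Orion, 2007), (Tai, Delta, 2019), (Wes, Echo, 2014), (Wes, Lyra, 1992), (Wes, Zephyr, 1992), (Xia, Beta, 2007), (Yan, Atlas, 1997)}.

{(Fay, Orion, 2004), (Kim, Argo, 2010), (Ned, Zephyr, 2024), (Quin, Gamma, 1984), (Quin, Orion, 2007), (Tai, Delta, 2019), (Wes, Echo, 2014), (Wes, Lyra, 1992), (Wes, Zephyr, 1992), (Xia, Beta, 2007), (Yan, Atlas, 1997)}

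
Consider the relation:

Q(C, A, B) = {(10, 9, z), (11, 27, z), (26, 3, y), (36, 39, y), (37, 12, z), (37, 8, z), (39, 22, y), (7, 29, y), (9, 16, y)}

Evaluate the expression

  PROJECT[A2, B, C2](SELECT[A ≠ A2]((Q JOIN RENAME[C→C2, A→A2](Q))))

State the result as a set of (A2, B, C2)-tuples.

{(12, z, 37), (16, y, 9), (22, y, 39), (27, z, 11), (29, y, 7), (3, y, 26), (39, y, 36), (8, z, 37), (9, z, 10)}

ρ[C→C2, A→A2]: schema becomes (C2, A2, B); tuples unchanged.
Q ⋈ RENAME[C→C2, A→A2](Q) (natural join on B): {(10, 9, z, 10, 9), (10, 9, z, 11, 27), (10, 9, z, 37, 12), (10, 9, z, 37, 8), (11, 27, z, 10, 9), (11, 27, z, 11, 27), (11, 27, z, 37, 12), (11, 27, z, 37, 8), (26, 3, y, 26, 3), (26, 3, y, 36, 39), (26, 3, y, 39, 22), (26, 3, y, 7, 29), (26, 3, y, 9, 16), (36, 39, y, 26, 3), (36, 39, y, 36, 39), (36, 39, y, 39, 22), (36, 39, y, 7, 29), (36, 39, y, 9, 16), (37, 12, z, 10, 9), (37, 12, z, 11, 27), (37, 12, z, 37, 12), (37, 12, z, 37, 8), (37, 8, z, 10, 9), (37, 8, z, 11, 27), (37, 8, z, 37, 12), (37, 8, z, 37, 8), (39, 22, y, 26, 3), (39, 22, y, 36, 39), (39, 22, y, 39, 22), (39, 22, y, 7, 29), (39, 22, y, 9, 16), (7, 29, y, 26, 3), (7, 29, y, 36, 39), (7, 29, y, 39, 22), (7, 29, y, 7, 29), (7, 29, y, 9, 16), (9, 16, y, 26, 3), (9, 16, y, 36, 39), (9, 16, y, 39, 22), (9, 16, y, 7, 29), (9, 16, y, 9, 16)}
Filtering on A ≠ A2 leaves {(10, 9, z, 11, 27), (10, 9, z, 37, 12), (10, 9, z, 37, 8), (11, 27, z, 10, 9), (11, 27, z, 37, 12), (11, 27, z, 37, 8), (26, 3, y, 36, 39), (26, 3, y, 39, 22), (26, 3, y, 7, 29), (26, 3, y, 9, 16), (36, 39, y, 26, 3), (36, 39, y, 39, 22), (36, 39, y, 7, 29), (36, 39, y, 9, 16), (37, 12, z, 10, 9), (37, 12, z, 11, 27), (37, 12, z, 37, 8), (37, 8, z, 10, 9), (37, 8, z, 11, 27), (37, 8, z, 37, 12), (39, 22, y, 26, 3), (39, 22, y, 36, 39), (39, 22, y, 7, 29), (39, 22, y, 9, 16), (7, 29, y, 26, 3), (7, 29, y, 36, 39), (7, 29, y, 39, 22), (7, 29, y, 9, 16), (9, 16, y, 26, 3), (9, 16, y, 36, 39), (9, 16, y, 39, 22), (9, 16, y, 7, 29)}.
π_{A2, B, C2} gives {(12, z, 37), (16, y, 9), (22, y, 39), (27, z, 11), (29, y, 7), (3, y, 26), (39, y, 36), (8, z, 37), (9, z, 10)} (23 duplicate(s) eliminated).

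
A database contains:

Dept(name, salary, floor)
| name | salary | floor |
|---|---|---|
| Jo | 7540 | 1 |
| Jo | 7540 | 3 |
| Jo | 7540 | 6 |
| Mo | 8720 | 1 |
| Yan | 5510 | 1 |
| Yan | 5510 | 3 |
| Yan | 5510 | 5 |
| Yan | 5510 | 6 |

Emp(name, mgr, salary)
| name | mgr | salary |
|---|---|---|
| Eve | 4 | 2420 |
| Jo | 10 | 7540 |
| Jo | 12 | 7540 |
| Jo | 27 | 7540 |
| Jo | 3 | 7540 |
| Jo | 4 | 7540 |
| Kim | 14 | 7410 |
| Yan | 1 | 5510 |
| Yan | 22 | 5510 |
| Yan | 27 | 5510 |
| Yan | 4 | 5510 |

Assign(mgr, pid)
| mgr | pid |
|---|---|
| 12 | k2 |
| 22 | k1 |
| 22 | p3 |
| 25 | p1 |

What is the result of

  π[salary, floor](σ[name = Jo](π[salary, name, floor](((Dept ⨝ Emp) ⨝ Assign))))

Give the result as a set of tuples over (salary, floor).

{(7540, 1), (7540, 3), (7540, 6)}

Joining Dept and Emp on name, salary yields {(Jo, 7540, 1, 10), (Jo, 7540, 1, 12), (Jo, 7540, 1, 27), (Jo, 7540, 1, 3), (Jo, 7540, 1, 4), (Jo, 7540, 3, 10), (Jo, 7540, 3, 12), (Jo, 7540, 3, 27), (Jo, 7540, 3, 3), (Jo, 7540, 3, 4), (Jo, 7540, 6, 10), (Jo, 7540, 6, 12), (Jo, 7540, 6, 27), (Jo, 7540, 6, 3), (Jo, 7540, 6, 4), (Yan, 5510, 1, 1), (Yan, 5510, 1, 22), (Yan, 5510, 1, 27), (Yan, 5510, 1, 4), (Yan, 5510, 3, 1), (Yan, 5510, 3, 22), (Yan, 5510, 3, 27), (Yan, 5510, 3, 4), (Yan, 5510, 5, 1), (Yan, 5510, 5, 22), (Yan, 5510, 5, 27), (Yan, 5510, 5, 4), (Yan, 5510, 6, 1), (Yan, 5510, 6, 22), (Yan, 5510, 6, 27), (Yan, 5510, 6, 4)}.
Joining (Dept ⨝ Emp) and Assign on mgr yields {(Jo, 7540, 1, 12, k2), (Jo, 7540, 3, 12, k2), (Jo, 7540, 6, 12, k2), (Yan, 5510, 1, 22, k1), (Yan, 5510, 1, 22, p3), (Yan, 5510, 3, 22, k1), (Yan, 5510, 3, 22, p3), (Yan, 5510, 5, 22, k1), (Yan, 5510, 5, 22, p3), (Yan, 5510, 6, 22, k1), (Yan, 5510, 6, 22, p3)}.
π_{salary, name, floor} gives {(5510, Yan, 1), (5510, Yan, 3), (5510, Yan, 5), (5510, Yan, 6), (7540, Jo, 1), (7540, Jo, 3), (7540, Jo, 6)} (4 duplicate(s) eliminated).
Apply σ_{name = Jo}; surviving tuples: {(7540, Jo, 1), (7540, Jo, 3), (7540, Jo, 6)}
π_{salary, floor} gives {(7540, 1), (7540, 3), (7540, 6)}.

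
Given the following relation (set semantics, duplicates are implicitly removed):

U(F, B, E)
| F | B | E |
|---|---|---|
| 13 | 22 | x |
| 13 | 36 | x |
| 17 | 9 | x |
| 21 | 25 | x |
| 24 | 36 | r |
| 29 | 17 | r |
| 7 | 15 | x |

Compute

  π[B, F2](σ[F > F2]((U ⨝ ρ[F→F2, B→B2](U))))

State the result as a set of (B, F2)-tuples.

ρ[F→F2, B→B2]: schema becomes (F2, B2, E); tuples unchanged.
Natural join on E: {(13, 22, x, 13, 22), (13, 22, x, 13, 36), (13, 22, x, 17, 9), (13, 22, x, 21, 25), (13, 22, x, 7, 15), (13, 36, x, 13, 22), (13, 36, x, 13, 36), (13, 36, x, 17, 9), (13, 36, x, 21, 25), (13, 36, x, 7, 15), (17, 9, x, 13, 22), (17, 9, x, 13, 36), (17, 9, x, 17, 9), (17, 9, x, 21, 25), (17, 9, x, 7, 15), (21, 25, x, 13, 22), (21, 25, x, 13, 36), (21, 25, x, 17, 9), (21, 25, x, 21, 25), (21, 25, x, 7, 15), (24, 36, r, 24, 36), (24, 36, r, 29, 17), (29, 17, r, 24, 36), (29, 17, r, 29, 17), (7, 15, x, 13, 22), (7, 15, x, 13, 36), (7, 15, x, 17, 9), (7, 15, x, 21, 25), (7, 15, x, 7, 15)}
σ[F > F2]: keep tuples satisfying F > F2 → {(13, 22, x, 7, 15), (13, 36, x, 7, 15), (17, 9, x, 13, 22), (17, 9, x, 13, 36), (17, 9, x, 7, 15), (21, 25, x, 13, 22), (21, 25, x, 13, 36), (21, 25, x, 17, 9), (21, 25, x, 7, 15), (29, 17, r, 24, 36)}
π_{B, F2} gives {(17, 24), (22, 7), (25, 13), (25, 17), (25, 7), (36, 7), (9, 13), (9, 7)} (2 duplicate(s) eliminated).

{(17, 24), (22, 7), (25, 13), (25, 17), (25, 7), (36, 7), (9, 13), (9, 7)}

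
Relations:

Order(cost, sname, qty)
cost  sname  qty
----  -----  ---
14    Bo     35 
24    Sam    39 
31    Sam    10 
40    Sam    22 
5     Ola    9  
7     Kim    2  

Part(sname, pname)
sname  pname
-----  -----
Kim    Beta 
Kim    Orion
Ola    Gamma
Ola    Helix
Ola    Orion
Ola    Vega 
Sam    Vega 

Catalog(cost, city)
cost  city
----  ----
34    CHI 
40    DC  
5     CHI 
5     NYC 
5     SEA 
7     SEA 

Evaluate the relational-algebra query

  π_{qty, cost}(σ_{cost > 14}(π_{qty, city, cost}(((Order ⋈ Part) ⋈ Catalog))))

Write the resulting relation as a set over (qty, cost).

Natural join on sname: {(24, Sam, 39, Vega), (31, Sam, 10, Vega), (40, Sam, 22, Vega), (5, Ola, 9, Gamma), (5, Ola, 9, Helix), (5, Ola, 9, Orion), (5, Ola, 9, Vega), (7, Kim, 2, Beta), (7, Kim, 2, Orion)}
Natural join on cost: {(40, Sam, 22, Vega, DC), (5, Ola, 9, Gamma, CHI), (5, Ola, 9, Gamma, NYC), (5, Ola, 9, Gamma, SEA), (5, Ola, 9, Helix, CHI), (5, Ola, 9, Helix, NYC), (5, Ola, 9, Helix, SEA), (5, Ola, 9, Orion, CHI), (5, Ola, 9, Orion, NYC), (5, Ola, 9, Orion, SEA), (5, Ola, 9, Vega, CHI), (5, Ola, 9, Vega, NYC), (5, Ola, 9, Vega, SEA), (7, Kim, 2, Beta, SEA), (7, Kim, 2, Orion, SEA)}
π_{qty, city, cost} gives {(2, SEA, 7), (22, DC, 40), (9, CHI, 5), (9, NYC, 5), (9, SEA, 5)} (10 duplicate(s) eliminated).
σ[cost > 14]: keep tuples satisfying cost > 14 → {(22, DC, 40)}
π_{qty, cost} gives {(22, 40)}.

{(22, 40)}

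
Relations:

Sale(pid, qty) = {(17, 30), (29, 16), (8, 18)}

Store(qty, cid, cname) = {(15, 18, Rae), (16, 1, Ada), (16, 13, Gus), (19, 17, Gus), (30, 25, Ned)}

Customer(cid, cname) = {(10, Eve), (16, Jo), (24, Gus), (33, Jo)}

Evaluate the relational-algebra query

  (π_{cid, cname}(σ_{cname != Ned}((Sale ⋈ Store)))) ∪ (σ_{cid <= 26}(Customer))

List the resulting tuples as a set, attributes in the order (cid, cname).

{(1, Ada), (10, Eve), (13, Gus), (16, Jo), (24, Gus)}

Joining Sale and Store on qty yields {(17, 30, 25, Ned), (29, 16, 1, Ada), (29, 16, 13, Gus)}.
Selection cname != Ned: {(29, 16, 1, Ada), (29, 16, 13, Gus)}
π[cid, cname]: project onto (cid, cname) → {(1, Ada), (13, Gus)}
Selection cid <= 26: {(10, Eve), (16, Jo), (24, Gus)}
Union: {(1, Ada), (13, Gus)} with {(10, Eve), (16, Jo), (24, Gus)} → {(1, Ada), (10, Eve), (13, Gus), (16, Jo), (24, Gus)}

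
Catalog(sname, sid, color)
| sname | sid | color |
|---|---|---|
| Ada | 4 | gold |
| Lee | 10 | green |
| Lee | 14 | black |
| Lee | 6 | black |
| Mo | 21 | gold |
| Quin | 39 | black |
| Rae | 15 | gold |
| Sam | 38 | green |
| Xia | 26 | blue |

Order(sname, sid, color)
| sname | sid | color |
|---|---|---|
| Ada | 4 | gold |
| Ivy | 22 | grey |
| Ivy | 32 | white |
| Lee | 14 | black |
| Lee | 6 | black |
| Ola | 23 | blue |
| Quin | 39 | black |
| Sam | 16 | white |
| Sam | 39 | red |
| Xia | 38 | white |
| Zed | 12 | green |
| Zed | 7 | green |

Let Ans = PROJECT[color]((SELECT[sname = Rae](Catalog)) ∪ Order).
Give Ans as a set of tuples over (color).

{black, blue, gold, green, grey, red, white}

Apply σ_{sname = Rae}; surviving tuples: {(Rae, 15, gold)}
Union: {(Rae, 15, gold)} with {(Ada, 4, gold), (Ivy, 22, grey), (Ivy, 32, white), (Lee, 14, black), (Lee, 6, black), (Ola, 23, blue), (Quin, 39, black), (Sam, 16, white), (Sam, 39, red), (Xia, 38, white), (Zed, 12, green), (Zed, 7, green)} → {(Ada, 4, gold), (Ivy, 22, grey), (Ivy, 32, white), (Lee, 14, black), (Lee, 6, black), (Ola, 23, blue), (Quin, 39, black), (Rae, 15, gold), (Sam, 16, white), (Sam, 39, red), (Xia, 38, white), (Zed, 12, green), (Zed, 7, green)}
π_{color} gives {black, blue, gold, green, grey, red, white} (6 duplicate(s) eliminated).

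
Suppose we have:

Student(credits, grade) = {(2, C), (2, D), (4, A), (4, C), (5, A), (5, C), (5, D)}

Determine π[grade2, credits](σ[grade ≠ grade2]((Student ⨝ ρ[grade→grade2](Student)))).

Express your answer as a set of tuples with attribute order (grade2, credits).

ρ[grade→grade2]: schema becomes (credits, grade2); tuples unchanged.
Natural join on credits: {(2, C, C), (2, C, D), (2, D, C), (2, D, D), (4, A, A), (4, A, C), (4, C, A), (4, C, C), (5, A, A), (5, A, C), (5, A, D), (5, C, A), (5, C, C), (5, C, D), (5, D, A), (5, D, C), (5, D, D)}
Selection grade ≠ grade2: {(2, C, D), (2, D, C), (4, A, C), (4, C, A), (5, A, C), (5, A, D), (5, C, A), (5, C, D), (5, D, A), (5, D, C)}
Projecting to grade2, credits (3 duplicate(s) eliminated): {(A, 4), (A, 5), (C, 2), (C, 4), (C, 5), (D, 2), (D, 5)}

{(A, 4), (A, 5), (C, 2), (C, 4), (C, 5), (D, 2), (D, 5)}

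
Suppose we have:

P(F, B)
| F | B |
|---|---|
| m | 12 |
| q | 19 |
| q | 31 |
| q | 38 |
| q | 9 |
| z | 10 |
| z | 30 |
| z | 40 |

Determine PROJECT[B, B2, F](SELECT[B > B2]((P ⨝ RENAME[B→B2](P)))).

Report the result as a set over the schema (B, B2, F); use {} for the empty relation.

{(19, 9, q), (30, 10, z), (31, 19, q), (31, 9, q), (38, 19, q), (38, 31, q), (38, 9, q), (40, 10, z), (40, 30, z)}

ρ[B→B2]: schema becomes (F, B2); tuples unchanged.
Joining P and RENAME[B→B2](P) on F yields {(m, 12, 12), (q, 19, 19), (q, 19, 31), (q, 19, 38), (q, 19, 9), (q, 31, 19), (q, 31, 31), (q, 31, 38), (q, 31, 9), (q, 38, 19), (q, 38, 31), (q, 38, 38), (q, 38, 9), (q, 9, 19), (q, 9, 31), (q, 9, 38), (q, 9, 9), (z, 10, 10), (z, 10, 30), (z, 10, 40), (z, 30, 10), (z, 30, 30), (z, 30, 40), (z, 40, 10), (z, 40, 30), (z, 40, 40)}.
Selection B > B2: {(q, 19, 9), (q, 31, 19), (q, 31, 9), (q, 38, 19), (q, 38, 31), (q, 38, 9), (z, 30, 10), (z, 40, 10), (z, 40, 30)}
Projecting to B, B2, F: {(19, 9, q), (30, 10, z), (31, 19, q), (31, 9, q), (38, 19, q), (38, 31, q), (38, 9, q), (40, 10, z), (40, 30, z)}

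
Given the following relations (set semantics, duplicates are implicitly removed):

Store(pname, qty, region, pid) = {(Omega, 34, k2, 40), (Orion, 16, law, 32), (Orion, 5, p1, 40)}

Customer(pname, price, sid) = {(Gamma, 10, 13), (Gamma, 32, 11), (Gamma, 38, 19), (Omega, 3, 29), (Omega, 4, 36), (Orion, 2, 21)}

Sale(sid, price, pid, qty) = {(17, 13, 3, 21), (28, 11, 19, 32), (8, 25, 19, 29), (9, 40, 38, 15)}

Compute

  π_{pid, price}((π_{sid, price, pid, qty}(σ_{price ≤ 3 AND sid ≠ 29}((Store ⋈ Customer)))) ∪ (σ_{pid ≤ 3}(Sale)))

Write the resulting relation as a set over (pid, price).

Store ⋈ Customer (natural join on pname): {(Omega, 34, k2, 40, 3, 29), (Omega, 34, k2, 40, 4, 36), (Orion, 16, law, 32, 2, 21), (Orion, 5, p1, 40, 2, 21)}
Apply σ_{price ≤ 3 AND sid ≠ 29}; surviving tuples: {(Orion, 16, law, 32, 2, 21), (Orion, 5, p1, 40, 2, 21)}
Keep only column(s) sid, price, pid, qty: {(21, 2, 32, 16), (21, 2, 40, 5)}
Apply σ_{pid ≤ 3}; surviving tuples: {(17, 13, 3, 21)}
Union: {(21, 2, 32, 16), (21, 2, 40, 5)} with {(17, 13, 3, 21)} → {(17, 13, 3, 21), (21, 2, 32, 16), (21, 2, 40, 5)}
Keep only column(s) pid, price: {(3, 13), (32, 2), (40, 2)}

{(3, 13), (32, 2), (40, 2)}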